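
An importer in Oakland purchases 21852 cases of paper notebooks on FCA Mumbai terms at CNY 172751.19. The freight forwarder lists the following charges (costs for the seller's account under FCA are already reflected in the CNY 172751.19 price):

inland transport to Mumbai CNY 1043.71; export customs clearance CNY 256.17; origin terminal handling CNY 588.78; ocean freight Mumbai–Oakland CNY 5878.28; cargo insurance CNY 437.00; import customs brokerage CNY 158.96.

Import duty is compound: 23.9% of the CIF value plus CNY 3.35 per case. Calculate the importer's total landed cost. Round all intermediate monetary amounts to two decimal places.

FCA: the seller delivers export-cleared goods to the carrier; the buyer bears costs from that point.
Already in the invoice (seller's account under FCA): inland to port, export clearance — exclude.
CIF value = FCA price + origin terminal + freight + insurance = 172751.19 + 588.78 + 5878.28 + 437.00 = 179655.25
Ad valorem component: 179655.25 × 23.9% = 42937.60
Specific component: 21852 × 3.35 = 73204.20
Import duty = 42937.60 + 73204.20 = 116141.80
Buyer bears: origin terminal 588.78 + freight 5878.28 + insurance 437.00 + brokerage 158.96 + duty 116141.80 = 123204.82
Landed cost = invoice 172751.19 + 123204.82 = 295956.01

Total landed cost: CNY 295956.01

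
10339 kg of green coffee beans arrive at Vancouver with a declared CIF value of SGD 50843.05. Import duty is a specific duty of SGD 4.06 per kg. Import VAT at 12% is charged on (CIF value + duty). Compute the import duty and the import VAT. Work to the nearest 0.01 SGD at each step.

Import duty = 10339 × 4.06 = 41976.34
VAT base = CIF + duty = 50843.05 + 41976.34 = 92819.39
Import VAT = 92819.39 × 12% = 11138.33

Import duty: SGD 41976.34; import VAT: SGD 11138.33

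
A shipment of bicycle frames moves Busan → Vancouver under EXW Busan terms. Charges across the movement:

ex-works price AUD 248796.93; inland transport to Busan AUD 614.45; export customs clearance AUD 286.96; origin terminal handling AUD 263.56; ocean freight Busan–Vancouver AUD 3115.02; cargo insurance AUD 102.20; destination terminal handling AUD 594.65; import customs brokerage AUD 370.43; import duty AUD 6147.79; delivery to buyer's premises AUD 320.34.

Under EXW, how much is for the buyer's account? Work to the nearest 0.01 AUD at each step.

EXW: the seller makes goods available at their premises; the buyer bears all onward costs.
Seller's account: goods 248796.93 = 248796.93
Buyer's account: inland to port 614.45 + export clearance 286.96 + origin terminal 263.56 + freight 3115.02 + insurance 102.20 + destination terminal 594.65 + brokerage 370.43 + duty 6147.79 + delivery 320.34 = 11815.40

Buyer's account: AUD 11815.40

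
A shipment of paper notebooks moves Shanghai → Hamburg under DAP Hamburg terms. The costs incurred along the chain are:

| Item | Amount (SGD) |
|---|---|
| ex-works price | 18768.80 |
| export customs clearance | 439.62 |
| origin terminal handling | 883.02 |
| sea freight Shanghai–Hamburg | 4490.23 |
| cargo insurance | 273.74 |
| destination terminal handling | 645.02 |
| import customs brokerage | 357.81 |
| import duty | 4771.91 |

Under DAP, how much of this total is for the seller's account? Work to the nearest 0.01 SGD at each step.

Seller's account: SGD 25500.43

DAP: the seller bears all costs to the named destination except import duty and clearance.
Seller's account: goods 18768.80 + export clearance 439.62 + origin terminal 883.02 + freight 4490.23 + insurance 273.74 + destination terminal 645.02 = 25500.43
Buyer's account: brokerage 357.81 + duty 4771.91 = 5129.72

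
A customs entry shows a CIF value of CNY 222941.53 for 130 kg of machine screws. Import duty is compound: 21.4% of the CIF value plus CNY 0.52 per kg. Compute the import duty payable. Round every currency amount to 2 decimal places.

Ad valorem component: 222941.53 × 21.4% = 47709.49
Specific component: 130 × 0.52 = 67.60
Import duty = 47709.49 + 67.60 = 47777.09

Import duty: CNY 47777.09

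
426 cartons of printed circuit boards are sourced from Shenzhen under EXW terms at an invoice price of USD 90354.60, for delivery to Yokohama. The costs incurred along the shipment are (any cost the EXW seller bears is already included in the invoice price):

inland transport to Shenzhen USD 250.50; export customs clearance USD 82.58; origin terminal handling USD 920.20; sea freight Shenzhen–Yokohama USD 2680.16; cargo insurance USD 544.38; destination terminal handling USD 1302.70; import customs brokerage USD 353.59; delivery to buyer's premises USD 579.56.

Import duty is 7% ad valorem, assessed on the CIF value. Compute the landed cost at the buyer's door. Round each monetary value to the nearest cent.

Total landed cost: USD 103706.54

EXW: the seller makes goods available at their premises; the buyer bears all onward costs.
CIF value = EXW price + inland to port + export clearance + origin terminal + freight + insurance = 90354.60 + 250.50 + 82.58 + 920.20 + 2680.16 + 544.38 = 94832.42
Import duty = 94832.42 × 7% = 6638.27
Buyer bears: inland to port 250.50 + export clearance 82.58 + origin terminal 920.20 + freight 2680.16 + insurance 544.38 + destination terminal 1302.70 + brokerage 353.59 + delivery 579.56 + duty 6638.27 = 13351.94
Landed cost = invoice 90354.60 + 13351.94 = 103706.54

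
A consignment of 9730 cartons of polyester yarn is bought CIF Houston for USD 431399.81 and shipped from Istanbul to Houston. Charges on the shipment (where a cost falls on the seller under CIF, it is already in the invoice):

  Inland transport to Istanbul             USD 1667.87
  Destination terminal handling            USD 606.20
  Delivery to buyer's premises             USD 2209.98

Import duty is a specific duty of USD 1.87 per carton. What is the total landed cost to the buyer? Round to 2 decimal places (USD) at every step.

CIF: the seller pays costs through ocean freight and marine insurance to the destination port.
Already in the invoice (seller's account under CIF): inland to port — exclude.
The CIF price already equals the CIF value: 431399.81
Import duty = 9730 × 1.87 = 18195.10
Buyer bears: destination terminal 606.20 + delivery 2209.98 + duty 18195.10 = 21011.28
Landed cost = invoice 431399.81 + 21011.28 = 452411.09

Total landed cost: USD 452411.09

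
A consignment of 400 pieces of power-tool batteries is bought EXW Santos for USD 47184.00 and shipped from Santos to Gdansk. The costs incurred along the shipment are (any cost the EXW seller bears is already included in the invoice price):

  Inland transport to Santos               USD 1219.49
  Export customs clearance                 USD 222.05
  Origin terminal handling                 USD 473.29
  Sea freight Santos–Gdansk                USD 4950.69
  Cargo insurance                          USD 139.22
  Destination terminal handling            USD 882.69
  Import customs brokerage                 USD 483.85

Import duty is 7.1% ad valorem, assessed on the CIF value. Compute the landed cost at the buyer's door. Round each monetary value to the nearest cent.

EXW: the seller makes goods available at their premises; the buyer bears all onward costs.
CIF value = EXW price + inland to port + export clearance + origin terminal + freight + insurance = 47184.00 + 1219.49 + 222.05 + 473.29 + 4950.69 + 139.22 = 54188.74
Import duty = 54188.74 × 7.1% = 3847.40
Buyer bears: inland to port 1219.49 + export clearance 222.05 + origin terminal 473.29 + freight 4950.69 + insurance 139.22 + destination terminal 882.69 + brokerage 483.85 + duty 3847.40 = 12218.68
Landed cost = invoice 47184.00 + 12218.68 = 59402.68

Total landed cost: USD 59402.68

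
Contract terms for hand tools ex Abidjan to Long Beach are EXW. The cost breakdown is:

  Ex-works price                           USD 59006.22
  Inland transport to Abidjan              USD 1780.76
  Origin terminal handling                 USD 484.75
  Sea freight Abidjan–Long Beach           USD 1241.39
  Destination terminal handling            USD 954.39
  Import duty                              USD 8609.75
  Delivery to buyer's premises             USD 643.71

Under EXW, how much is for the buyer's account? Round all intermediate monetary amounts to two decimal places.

Buyer's account: USD 13714.75

EXW: the seller makes goods available at their premises; the buyer bears all onward costs.
Seller's account: goods 59006.22 = 59006.22
Buyer's account: inland to port 1780.76 + origin terminal 484.75 + freight 1241.39 + destination terminal 954.39 + duty 8609.75 + delivery 643.71 = 13714.75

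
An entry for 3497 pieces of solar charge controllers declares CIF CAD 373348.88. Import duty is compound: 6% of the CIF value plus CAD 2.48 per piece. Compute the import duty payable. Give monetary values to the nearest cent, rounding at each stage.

Ad valorem component: 373348.88 × 6% = 22400.93
Specific component: 3497 × 2.48 = 8672.56
Import duty = 22400.93 + 8672.56 = 31073.49

Import duty: CAD 31073.49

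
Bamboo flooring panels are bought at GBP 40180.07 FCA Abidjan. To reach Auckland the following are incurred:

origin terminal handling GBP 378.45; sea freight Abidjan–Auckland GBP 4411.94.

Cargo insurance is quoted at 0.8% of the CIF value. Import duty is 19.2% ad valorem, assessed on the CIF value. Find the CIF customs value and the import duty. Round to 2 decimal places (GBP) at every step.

CIF value: GBP 45333.13; import duty: GBP 8703.96

Let C be the CIF value. C = FCA price + pre-shipment costs + freight + 0.8% × C
C − 0.8% × C = 40180.07 + 378.45 + 4411.94
0.992 × C = 44970.46
C = 44970.46 / 0.992 = 45333.13
Insurance premium = 0.8% × 45333.13 = 362.67
Import duty = 45333.13 × 19.2% = 8703.96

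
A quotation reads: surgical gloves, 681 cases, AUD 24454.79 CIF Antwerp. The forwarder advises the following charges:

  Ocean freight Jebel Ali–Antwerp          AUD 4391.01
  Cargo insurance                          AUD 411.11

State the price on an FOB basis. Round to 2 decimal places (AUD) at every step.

FOB price: AUD 19652.67

From CIF to FOB, the seller no longer bears: freight, insurance.
FOB price = 24454.79 − 4391.01 − 411.11 = 19652.67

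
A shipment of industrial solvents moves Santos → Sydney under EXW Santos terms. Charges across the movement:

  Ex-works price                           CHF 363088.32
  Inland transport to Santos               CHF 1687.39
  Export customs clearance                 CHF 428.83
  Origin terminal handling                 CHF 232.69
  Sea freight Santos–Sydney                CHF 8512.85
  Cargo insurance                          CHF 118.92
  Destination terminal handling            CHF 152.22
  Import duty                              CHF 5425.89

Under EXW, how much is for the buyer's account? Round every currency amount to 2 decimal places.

Buyer's account: CHF 16558.79

EXW: the seller makes goods available at their premises; the buyer bears all onward costs.
Seller's account: goods 363088.32 = 363088.32
Buyer's account: inland to port 1687.39 + export clearance 428.83 + origin terminal 232.69 + freight 8512.85 + insurance 118.92 + destination terminal 152.22 + duty 5425.89 = 16558.79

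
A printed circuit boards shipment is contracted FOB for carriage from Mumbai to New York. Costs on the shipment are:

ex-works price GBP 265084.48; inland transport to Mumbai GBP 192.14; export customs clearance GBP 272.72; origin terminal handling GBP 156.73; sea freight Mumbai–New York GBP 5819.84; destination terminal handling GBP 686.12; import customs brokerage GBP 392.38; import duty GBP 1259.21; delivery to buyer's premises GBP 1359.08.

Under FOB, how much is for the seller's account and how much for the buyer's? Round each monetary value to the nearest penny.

Seller: GBP 265706.07; buyer: GBP 9516.63

FOB: the seller bears costs until goods are on board at the origin port; the buyer bears freight, insurance and all costs thereafter.
Seller's account: goods 265084.48 + inland to port 192.14 + export clearance 272.72 + origin terminal 156.73 = 265706.07
Buyer's account: freight 5819.84 + destination terminal 686.12 + brokerage 392.38 + duty 1259.21 + delivery 1359.08 = 9516.63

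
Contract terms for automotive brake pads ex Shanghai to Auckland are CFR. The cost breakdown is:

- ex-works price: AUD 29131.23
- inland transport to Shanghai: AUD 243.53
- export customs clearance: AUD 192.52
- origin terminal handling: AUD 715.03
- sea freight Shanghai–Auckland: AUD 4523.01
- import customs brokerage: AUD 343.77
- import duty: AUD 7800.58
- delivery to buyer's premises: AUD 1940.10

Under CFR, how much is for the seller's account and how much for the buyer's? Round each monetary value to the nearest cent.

Seller: AUD 34805.32; buyer: AUD 10084.45

CFR: the seller pays costs through ocean freight to the destination port, but not insurance.
Seller's account: goods 29131.23 + inland to port 243.53 + export clearance 192.52 + origin terminal 715.03 + freight 4523.01 = 34805.32
Buyer's account: brokerage 343.77 + duty 7800.58 + delivery 1940.10 = 10084.45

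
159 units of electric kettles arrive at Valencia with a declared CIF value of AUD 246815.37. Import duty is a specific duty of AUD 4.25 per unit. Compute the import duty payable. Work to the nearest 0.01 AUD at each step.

Import duty: AUD 675.75

Import duty = 159 × 4.25 = 675.75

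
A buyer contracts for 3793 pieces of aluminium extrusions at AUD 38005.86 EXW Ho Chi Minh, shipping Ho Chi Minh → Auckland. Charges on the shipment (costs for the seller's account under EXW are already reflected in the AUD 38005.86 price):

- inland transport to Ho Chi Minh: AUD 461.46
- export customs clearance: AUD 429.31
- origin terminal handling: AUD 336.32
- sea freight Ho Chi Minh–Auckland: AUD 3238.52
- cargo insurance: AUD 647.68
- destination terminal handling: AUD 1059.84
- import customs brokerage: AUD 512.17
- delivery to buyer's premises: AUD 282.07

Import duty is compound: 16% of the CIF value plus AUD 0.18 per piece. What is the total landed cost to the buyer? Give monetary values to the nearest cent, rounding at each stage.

EXW: the seller makes goods available at their premises; the buyer bears all onward costs.
CIF value = EXW price + inland to port + export clearance + origin terminal + freight + insurance = 38005.86 + 461.46 + 429.31 + 336.32 + 3238.52 + 647.68 = 43119.15
Ad valorem component: 43119.15 × 16% = 6899.06
Specific component: 3793 × 0.18 = 682.74
Import duty = 6899.06 + 682.74 = 7581.80
Buyer bears: inland to port 461.46 + export clearance 429.31 + origin terminal 336.32 + freight 3238.52 + insurance 647.68 + destination terminal 1059.84 + brokerage 512.17 + delivery 282.07 + duty 7581.80 = 14549.17
Landed cost = invoice 38005.86 + 14549.17 = 52555.03

Total landed cost: AUD 52555.03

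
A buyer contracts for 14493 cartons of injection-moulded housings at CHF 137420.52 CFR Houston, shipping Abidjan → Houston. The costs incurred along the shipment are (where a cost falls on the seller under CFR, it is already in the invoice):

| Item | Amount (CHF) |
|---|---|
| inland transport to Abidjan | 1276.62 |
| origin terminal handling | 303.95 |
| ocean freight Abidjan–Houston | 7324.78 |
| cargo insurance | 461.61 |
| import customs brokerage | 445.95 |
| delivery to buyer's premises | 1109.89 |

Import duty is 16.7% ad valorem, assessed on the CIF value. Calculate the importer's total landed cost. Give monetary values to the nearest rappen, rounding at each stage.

Total landed cost: CHF 162464.29

CFR: the seller pays costs through ocean freight to the destination port, but not insurance.
Already in the invoice (seller's account under CFR): inland to port, origin terminal, freight — exclude.
CIF value = CFR price + insurance = 137420.52 + 461.61 = 137882.13
Import duty = 137882.13 × 16.7% = 23026.32
Buyer bears: insurance 461.61 + brokerage 445.95 + delivery 1109.89 + duty 23026.32 = 25043.77
Landed cost = invoice 137420.52 + 25043.77 = 162464.29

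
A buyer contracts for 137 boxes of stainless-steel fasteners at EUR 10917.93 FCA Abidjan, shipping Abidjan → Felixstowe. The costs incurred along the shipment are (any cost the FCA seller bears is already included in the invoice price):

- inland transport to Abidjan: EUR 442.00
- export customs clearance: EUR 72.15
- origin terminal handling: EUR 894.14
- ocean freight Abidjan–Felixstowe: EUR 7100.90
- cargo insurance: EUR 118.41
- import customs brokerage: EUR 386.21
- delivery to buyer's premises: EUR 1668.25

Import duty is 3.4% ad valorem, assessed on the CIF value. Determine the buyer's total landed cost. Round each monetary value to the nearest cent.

FCA: the seller delivers export-cleared goods to the carrier; the buyer bears costs from that point.
Already in the invoice (seller's account under FCA): inland to port, export clearance — exclude.
CIF value = FCA price + origin terminal + freight + insurance = 10917.93 + 894.14 + 7100.90 + 118.41 = 19031.38
Import duty = 19031.38 × 3.4% = 647.07
Buyer bears: origin terminal 894.14 + freight 7100.90 + insurance 118.41 + brokerage 386.21 + delivery 1668.25 + duty 647.07 = 10814.98
Landed cost = invoice 10917.93 + 10814.98 = 21732.91

Total landed cost: EUR 21732.91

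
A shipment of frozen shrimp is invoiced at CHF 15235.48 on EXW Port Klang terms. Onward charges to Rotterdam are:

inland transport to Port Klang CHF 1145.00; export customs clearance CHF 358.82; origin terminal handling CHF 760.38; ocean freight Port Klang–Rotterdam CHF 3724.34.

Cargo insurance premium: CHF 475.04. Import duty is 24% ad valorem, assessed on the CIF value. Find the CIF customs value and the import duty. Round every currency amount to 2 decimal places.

CIF = EXW price + pre-shipment costs + freight + insurance
CIF = 15235.48 + 1145.00 + 358.82 + 760.38 + 3724.34 + 475.04 = 21699.06
Import duty = 21699.06 × 24% = 5207.77

CIF value: CHF 21699.06; import duty: CHF 5207.77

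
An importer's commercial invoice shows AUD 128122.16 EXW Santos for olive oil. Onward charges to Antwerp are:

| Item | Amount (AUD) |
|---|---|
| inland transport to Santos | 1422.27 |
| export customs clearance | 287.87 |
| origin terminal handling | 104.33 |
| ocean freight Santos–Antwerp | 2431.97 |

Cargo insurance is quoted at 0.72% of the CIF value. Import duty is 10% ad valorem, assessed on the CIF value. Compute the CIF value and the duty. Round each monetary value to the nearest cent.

Let C be the CIF value. C = EXW price + pre-shipment costs + freight + 0.72% × C
C − 0.72% × C = 128122.16 + 1422.27 + 287.87 + 104.33 + 2431.97
0.9928 × C = 132368.60
C = 132368.60 / 0.9928 = 133328.57
Insurance premium = 0.72% × 133328.57 = 959.97
Import duty = 133328.57 × 10% = 13332.86

CIF value: AUD 133328.57; import duty: AUD 13332.86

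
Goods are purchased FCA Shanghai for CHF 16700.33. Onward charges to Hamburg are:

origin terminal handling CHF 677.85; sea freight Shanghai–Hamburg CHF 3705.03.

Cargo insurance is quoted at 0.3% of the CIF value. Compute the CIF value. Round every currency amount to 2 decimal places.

CIF value: CHF 21146.65

Let C be the CIF value. C = FCA price + pre-shipment costs + freight + 0.3% × C
C − 0.3% × C = 16700.33 + 677.85 + 3705.03
0.997 × C = 21083.21
C = 21083.21 / 0.997 = 21146.65
Insurance premium = 0.3% × 21146.65 = 63.44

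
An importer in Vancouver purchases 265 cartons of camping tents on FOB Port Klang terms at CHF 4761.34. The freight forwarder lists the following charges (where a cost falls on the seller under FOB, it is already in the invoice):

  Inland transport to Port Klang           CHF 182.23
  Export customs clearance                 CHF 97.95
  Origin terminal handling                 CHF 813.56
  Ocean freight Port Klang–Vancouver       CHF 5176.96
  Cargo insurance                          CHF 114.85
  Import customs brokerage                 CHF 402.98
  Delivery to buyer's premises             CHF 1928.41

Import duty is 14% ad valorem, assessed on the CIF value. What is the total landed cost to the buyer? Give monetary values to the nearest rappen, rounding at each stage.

FOB: the seller bears costs until goods are on board at the origin port; the buyer bears freight, insurance and all costs thereafter.
Already in the invoice (seller's account under FOB): inland to port, export clearance, origin terminal — exclude.
CIF value = FOB price + freight + insurance = 4761.34 + 5176.96 + 114.85 = 10053.15
Import duty = 10053.15 × 14% = 1407.44
Buyer bears: freight 5176.96 + insurance 114.85 + brokerage 402.98 + delivery 1928.41 + duty 1407.44 = 9030.64
Landed cost = invoice 4761.34 + 9030.64 = 13791.98

Total landed cost: CHF 13791.98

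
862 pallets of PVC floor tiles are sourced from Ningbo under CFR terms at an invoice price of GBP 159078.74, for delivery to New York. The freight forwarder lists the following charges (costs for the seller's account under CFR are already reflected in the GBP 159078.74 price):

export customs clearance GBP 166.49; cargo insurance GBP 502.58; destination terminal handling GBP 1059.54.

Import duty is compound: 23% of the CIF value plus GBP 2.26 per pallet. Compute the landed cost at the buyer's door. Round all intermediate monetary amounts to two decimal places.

Total landed cost: GBP 199292.68

CFR: the seller pays costs through ocean freight to the destination port, but not insurance.
Already in the invoice (seller's account under CFR): export clearance — exclude.
CIF value = CFR price + insurance = 159078.74 + 502.58 = 159581.32
Ad valorem component: 159581.32 × 23% = 36703.70
Specific component: 862 × 2.26 = 1948.12
Import duty = 36703.70 + 1948.12 = 38651.82
Buyer bears: insurance 502.58 + destination terminal 1059.54 + duty 38651.82 = 40213.94
Landed cost = invoice 159078.74 + 40213.94 = 199292.68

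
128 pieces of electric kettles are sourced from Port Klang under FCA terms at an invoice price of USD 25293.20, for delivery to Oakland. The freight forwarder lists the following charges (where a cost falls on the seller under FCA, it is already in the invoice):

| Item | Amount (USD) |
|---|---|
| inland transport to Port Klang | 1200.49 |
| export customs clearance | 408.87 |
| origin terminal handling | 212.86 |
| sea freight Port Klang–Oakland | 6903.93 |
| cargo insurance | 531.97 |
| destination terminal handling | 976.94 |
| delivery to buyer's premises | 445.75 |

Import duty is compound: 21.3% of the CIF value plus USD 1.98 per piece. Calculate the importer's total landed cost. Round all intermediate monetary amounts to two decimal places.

FCA: the seller delivers export-cleared goods to the carrier; the buyer bears costs from that point.
Already in the invoice (seller's account under FCA): inland to port, export clearance — exclude.
CIF value = FCA price + origin terminal + freight + insurance = 25293.20 + 212.86 + 6903.93 + 531.97 = 32941.96
Ad valorem component: 32941.96 × 21.3% = 7016.64
Specific component: 128 × 1.98 = 253.44
Import duty = 7016.64 + 253.44 = 7270.08
Buyer bears: origin terminal 212.86 + freight 6903.93 + insurance 531.97 + destination terminal 976.94 + delivery 445.75 + duty 7270.08 = 16341.53
Landed cost = invoice 25293.20 + 16341.53 = 41634.73

Total landed cost: USD 41634.73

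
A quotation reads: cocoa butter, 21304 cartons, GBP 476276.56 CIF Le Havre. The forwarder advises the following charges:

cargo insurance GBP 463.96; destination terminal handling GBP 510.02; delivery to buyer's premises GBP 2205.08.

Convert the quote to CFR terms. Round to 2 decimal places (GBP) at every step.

CFR price: GBP 475812.60

Not relevant to the conversion: delivery, destination terminal — on the buyer under both terms; not part of either seller's price.
From CIF to CFR, the seller no longer bears: insurance.
CFR price = 476276.56 − 463.96 = 475812.60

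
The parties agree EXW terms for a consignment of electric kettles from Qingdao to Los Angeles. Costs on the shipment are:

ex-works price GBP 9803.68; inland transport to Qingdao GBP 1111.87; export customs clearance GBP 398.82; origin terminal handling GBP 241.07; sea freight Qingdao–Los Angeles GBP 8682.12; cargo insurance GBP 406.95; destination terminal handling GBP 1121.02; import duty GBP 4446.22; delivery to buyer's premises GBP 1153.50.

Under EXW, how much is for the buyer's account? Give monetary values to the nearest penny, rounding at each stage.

Buyer's account: GBP 17561.57

EXW: the seller makes goods available at their premises; the buyer bears all onward costs.
Seller's account: goods 9803.68 = 9803.68
Buyer's account: inland to port 1111.87 + export clearance 398.82 + origin terminal 241.07 + freight 8682.12 + insurance 406.95 + destination terminal 1121.02 + duty 4446.22 + delivery 1153.50 = 17561.57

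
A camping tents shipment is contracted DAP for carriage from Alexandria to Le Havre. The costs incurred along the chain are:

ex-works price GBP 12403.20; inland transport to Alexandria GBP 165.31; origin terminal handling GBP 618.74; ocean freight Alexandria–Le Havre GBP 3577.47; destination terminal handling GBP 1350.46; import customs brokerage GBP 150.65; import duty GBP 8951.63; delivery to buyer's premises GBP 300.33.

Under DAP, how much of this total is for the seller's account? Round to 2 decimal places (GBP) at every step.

Seller's account: GBP 18415.51

DAP: the seller bears all costs to the named destination except import duty and clearance.
Seller's account: goods 12403.20 + inland to port 165.31 + origin terminal 618.74 + freight 3577.47 + destination terminal 1350.46 + delivery 300.33 = 18415.51
Buyer's account: brokerage 150.65 + duty 8951.63 = 9102.28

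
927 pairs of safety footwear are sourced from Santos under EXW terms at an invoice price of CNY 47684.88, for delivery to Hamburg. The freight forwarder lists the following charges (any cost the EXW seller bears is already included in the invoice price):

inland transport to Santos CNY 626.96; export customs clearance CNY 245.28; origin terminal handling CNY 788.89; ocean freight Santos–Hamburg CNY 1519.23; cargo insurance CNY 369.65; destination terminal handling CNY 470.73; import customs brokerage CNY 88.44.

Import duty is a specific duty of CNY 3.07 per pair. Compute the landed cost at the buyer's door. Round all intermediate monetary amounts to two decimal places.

Total landed cost: CNY 54639.95

EXW: the seller makes goods available at their premises; the buyer bears all onward costs.
CIF value = EXW price + inland to port + export clearance + origin terminal + freight + insurance = 47684.88 + 626.96 + 245.28 + 788.89 + 1519.23 + 369.65 = 51234.89
Import duty = 927 × 3.07 = 2845.89
Buyer bears: inland to port 626.96 + export clearance 245.28 + origin terminal 788.89 + freight 1519.23 + insurance 369.65 + destination terminal 470.73 + brokerage 88.44 + duty 2845.89 = 6955.07
Landed cost = invoice 47684.88 + 6955.07 = 54639.95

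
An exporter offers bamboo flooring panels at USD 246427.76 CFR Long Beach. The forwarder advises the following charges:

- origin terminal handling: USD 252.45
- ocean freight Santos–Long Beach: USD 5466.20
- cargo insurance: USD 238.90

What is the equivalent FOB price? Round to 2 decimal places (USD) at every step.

FOB price: USD 240961.56

Not relevant to the conversion: origin terminal — on the seller under both CFR and FOB; already in the CFR price and stays in the FOB price. insurance — on the buyer under both terms; not part of either seller's price.
From CFR to FOB, the seller no longer bears: freight.
FOB price = 246427.76 − 5466.20 = 240961.56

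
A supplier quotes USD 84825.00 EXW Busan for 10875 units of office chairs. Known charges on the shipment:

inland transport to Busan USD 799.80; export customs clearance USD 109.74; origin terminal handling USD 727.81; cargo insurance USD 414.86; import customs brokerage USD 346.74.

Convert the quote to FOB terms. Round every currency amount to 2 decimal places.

Not relevant to the conversion: brokerage, insurance — on the buyer under both terms; not part of either seller's price.
From EXW to FOB, the seller additionally bears: inland to port, export clearance, origin terminal.
FOB price = 84825.00 + 799.80 + 109.74 + 727.81 = 86462.35

FOB price: USD 86462.35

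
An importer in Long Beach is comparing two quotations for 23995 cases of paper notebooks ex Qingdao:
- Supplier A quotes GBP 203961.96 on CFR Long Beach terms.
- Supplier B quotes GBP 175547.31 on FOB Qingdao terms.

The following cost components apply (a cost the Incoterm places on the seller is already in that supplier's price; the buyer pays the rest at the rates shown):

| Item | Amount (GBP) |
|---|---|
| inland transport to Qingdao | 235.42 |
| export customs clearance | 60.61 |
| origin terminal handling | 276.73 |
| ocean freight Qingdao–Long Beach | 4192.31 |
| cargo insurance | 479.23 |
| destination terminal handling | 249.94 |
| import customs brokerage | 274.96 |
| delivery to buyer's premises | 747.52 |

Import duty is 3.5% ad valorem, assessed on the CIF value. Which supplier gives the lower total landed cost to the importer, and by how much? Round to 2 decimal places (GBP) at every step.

Supplier B is cheaper by GBP 25070.12

Supplier A (CFR):
CIF value = CFR price + insurance = 203961.96 + 479.23 = 204441.19
Import duty = 204441.19 × 3.5% = 7155.44
Buyer bears (A): 479.23 + 249.94 + 274.96 + 747.52 = 1751.65
Landed cost (A) = invoice 203961.96 + 1751.65 + duty 7155.44 = 212869.05
Supplier B (FOB):
CIF value = FOB price + freight + insurance = 175547.31 + 4192.31 + 479.23 = 180218.85
Import duty = 180218.85 × 3.5% = 6307.66
Buyer bears (B): 4192.31 + 479.23 + 249.94 + 274.96 + 747.52 = 5943.96
Landed cost (B) = invoice 175547.31 + 5943.96 + duty 6307.66 = 187798.93
Difference = |212869.05 − 187798.93| = 25070.12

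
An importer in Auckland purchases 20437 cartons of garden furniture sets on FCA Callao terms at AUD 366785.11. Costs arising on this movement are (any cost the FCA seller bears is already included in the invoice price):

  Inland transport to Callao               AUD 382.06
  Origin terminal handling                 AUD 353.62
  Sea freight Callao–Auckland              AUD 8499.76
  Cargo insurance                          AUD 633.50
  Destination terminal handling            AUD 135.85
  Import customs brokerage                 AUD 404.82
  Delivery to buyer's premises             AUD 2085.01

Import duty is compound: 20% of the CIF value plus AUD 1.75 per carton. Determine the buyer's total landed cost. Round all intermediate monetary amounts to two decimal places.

Total landed cost: AUD 489916.82

FCA: the seller delivers export-cleared goods to the carrier; the buyer bears costs from that point.
Already in the invoice (seller's account under FCA): inland to port — exclude.
CIF value = FCA price + origin terminal + freight + insurance = 366785.11 + 353.62 + 8499.76 + 633.50 = 376271.99
Ad valorem component: 376271.99 × 20% = 75254.40
Specific component: 20437 × 1.75 = 35764.75
Import duty = 75254.40 + 35764.75 = 111019.15
Buyer bears: origin terminal 353.62 + freight 8499.76 + insurance 633.50 + destination terminal 135.85 + brokerage 404.82 + delivery 2085.01 + duty 111019.15 = 123131.71
Landed cost = invoice 366785.11 + 123131.71 = 489916.82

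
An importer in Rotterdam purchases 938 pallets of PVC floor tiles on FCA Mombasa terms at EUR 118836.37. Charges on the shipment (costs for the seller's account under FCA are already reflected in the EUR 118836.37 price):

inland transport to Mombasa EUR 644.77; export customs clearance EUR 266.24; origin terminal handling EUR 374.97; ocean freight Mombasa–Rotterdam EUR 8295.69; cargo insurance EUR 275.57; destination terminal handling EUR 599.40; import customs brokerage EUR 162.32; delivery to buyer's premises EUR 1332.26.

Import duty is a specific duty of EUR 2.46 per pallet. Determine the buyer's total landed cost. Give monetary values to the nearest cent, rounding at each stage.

FCA: the seller delivers export-cleared goods to the carrier; the buyer bears costs from that point.
Already in the invoice (seller's account under FCA): inland to port, export clearance — exclude.
CIF value = FCA price + origin terminal + freight + insurance = 118836.37 + 374.97 + 8295.69 + 275.57 = 127782.60
Import duty = 938 × 2.46 = 2307.48
Buyer bears: origin terminal 374.97 + freight 8295.69 + insurance 275.57 + destination terminal 599.40 + brokerage 162.32 + delivery 1332.26 + duty 2307.48 = 13347.69
Landed cost = invoice 118836.37 + 13347.69 = 132184.06

Total landed cost: EUR 132184.06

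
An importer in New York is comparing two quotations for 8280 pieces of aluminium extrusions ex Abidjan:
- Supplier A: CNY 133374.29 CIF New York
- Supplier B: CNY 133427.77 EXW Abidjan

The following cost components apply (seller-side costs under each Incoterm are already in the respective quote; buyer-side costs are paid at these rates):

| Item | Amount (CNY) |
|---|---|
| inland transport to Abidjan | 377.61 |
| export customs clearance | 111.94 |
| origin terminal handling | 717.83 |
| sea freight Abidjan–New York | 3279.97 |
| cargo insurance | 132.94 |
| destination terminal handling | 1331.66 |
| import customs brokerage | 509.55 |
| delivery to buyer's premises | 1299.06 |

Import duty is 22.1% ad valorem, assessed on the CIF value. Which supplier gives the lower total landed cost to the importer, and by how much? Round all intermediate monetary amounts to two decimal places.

Supplier A is cheaper by CNY 5706.67

Supplier A (CIF):
The CIF price already equals the CIF value: 133374.29
Import duty = 133374.29 × 22.1% = 29475.72
Buyer bears (A): 1331.66 + 509.55 + 1299.06 = 3140.27
Landed cost (A) = invoice 133374.29 + 3140.27 + duty 29475.72 = 165990.28
Supplier B (EXW):
CIF value = EXW price + inland to port + export clearance + origin terminal + freight + insurance = 133427.77 + 377.61 + 111.94 + 717.83 + 3279.97 + 132.94 = 138048.06
Import duty = 138048.06 × 22.1% = 30508.62
Buyer bears (B): 377.61 + 111.94 + 717.83 + 3279.97 + 132.94 + 1331.66 + 509.55 + 1299.06 = 7760.56
Landed cost (B) = invoice 133427.77 + 7760.56 + duty 30508.62 = 171696.95
Difference = |165990.28 − 171696.95| = 5706.67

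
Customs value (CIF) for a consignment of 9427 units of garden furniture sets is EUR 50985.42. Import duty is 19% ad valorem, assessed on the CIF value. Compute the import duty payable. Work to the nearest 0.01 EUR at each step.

Import duty = 50985.42 × 19% = 9687.23

Import duty: EUR 9687.23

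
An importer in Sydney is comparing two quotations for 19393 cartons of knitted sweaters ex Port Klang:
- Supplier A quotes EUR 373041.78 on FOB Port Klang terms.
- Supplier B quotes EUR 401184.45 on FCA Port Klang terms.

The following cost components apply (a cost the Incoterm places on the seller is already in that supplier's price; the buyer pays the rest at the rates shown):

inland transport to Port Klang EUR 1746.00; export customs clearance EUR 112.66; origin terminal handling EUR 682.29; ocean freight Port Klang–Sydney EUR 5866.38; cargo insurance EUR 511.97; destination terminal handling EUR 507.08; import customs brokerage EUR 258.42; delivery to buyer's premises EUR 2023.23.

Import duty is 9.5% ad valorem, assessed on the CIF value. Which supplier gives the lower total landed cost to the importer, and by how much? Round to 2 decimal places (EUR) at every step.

Supplier A (FOB):
CIF value = FOB price + freight + insurance = 373041.78 + 5866.38 + 511.97 = 379420.13
Import duty = 379420.13 × 9.5% = 36044.91
Buyer bears (A): 5866.38 + 511.97 + 507.08 + 258.42 + 2023.23 = 9167.08
Landed cost (A) = invoice 373041.78 + 9167.08 + duty 36044.91 = 418253.77
Supplier B (FCA):
CIF value = FCA price + origin terminal + freight + insurance = 401184.45 + 682.29 + 5866.38 + 511.97 = 408245.09
Import duty = 408245.09 × 9.5% = 38783.28
Buyer bears (B): 682.29 + 5866.38 + 511.97 + 507.08 + 258.42 + 2023.23 = 9849.37
Landed cost (B) = invoice 401184.45 + 9849.37 + duty 38783.28 = 449817.10
Difference = |418253.77 − 449817.10| = 31563.33

Supplier A is cheaper by EUR 31563.33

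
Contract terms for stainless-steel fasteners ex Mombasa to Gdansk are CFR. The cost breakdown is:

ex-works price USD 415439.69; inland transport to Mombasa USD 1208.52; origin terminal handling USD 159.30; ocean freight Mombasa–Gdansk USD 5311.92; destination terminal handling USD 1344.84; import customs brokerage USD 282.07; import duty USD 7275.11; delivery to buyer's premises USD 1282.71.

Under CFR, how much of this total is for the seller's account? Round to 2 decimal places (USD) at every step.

Seller's account: USD 422119.43

CFR: the seller pays costs through ocean freight to the destination port, but not insurance.
Seller's account: goods 415439.69 + inland to port 1208.52 + origin terminal 159.30 + freight 5311.92 = 422119.43
Buyer's account: destination terminal 1344.84 + brokerage 282.07 + duty 7275.11 + delivery 1282.71 = 10184.73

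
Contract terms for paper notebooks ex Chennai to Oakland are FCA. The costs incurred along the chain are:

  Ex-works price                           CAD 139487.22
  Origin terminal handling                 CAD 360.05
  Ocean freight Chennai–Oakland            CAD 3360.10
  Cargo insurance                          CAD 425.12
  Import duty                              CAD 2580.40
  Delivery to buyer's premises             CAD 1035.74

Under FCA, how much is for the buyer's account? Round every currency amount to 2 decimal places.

Buyer's account: CAD 7761.41

FCA: the seller delivers export-cleared goods to the carrier; the buyer bears costs from that point.
Seller's account: goods 139487.22 = 139487.22
Buyer's account: origin terminal 360.05 + freight 3360.10 + insurance 425.12 + duty 2580.40 + delivery 1035.74 = 7761.41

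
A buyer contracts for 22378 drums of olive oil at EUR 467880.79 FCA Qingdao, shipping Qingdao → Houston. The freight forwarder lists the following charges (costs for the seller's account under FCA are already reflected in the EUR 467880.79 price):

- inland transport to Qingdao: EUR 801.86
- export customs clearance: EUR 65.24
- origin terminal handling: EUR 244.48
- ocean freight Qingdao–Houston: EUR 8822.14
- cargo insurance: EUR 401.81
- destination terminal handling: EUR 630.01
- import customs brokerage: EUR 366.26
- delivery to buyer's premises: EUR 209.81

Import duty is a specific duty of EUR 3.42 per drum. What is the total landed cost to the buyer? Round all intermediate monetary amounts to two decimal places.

Total landed cost: EUR 555088.06

FCA: the seller delivers export-cleared goods to the carrier; the buyer bears costs from that point.
Already in the invoice (seller's account under FCA): inland to port, export clearance — exclude.
CIF value = FCA price + origin terminal + freight + insurance = 467880.79 + 244.48 + 8822.14 + 401.81 = 477349.22
Import duty = 22378 × 3.42 = 76532.76
Buyer bears: origin terminal 244.48 + freight 8822.14 + insurance 401.81 + destination terminal 630.01 + brokerage 366.26 + delivery 209.81 + duty 76532.76 = 87207.27
Landed cost = invoice 467880.79 + 87207.27 = 555088.06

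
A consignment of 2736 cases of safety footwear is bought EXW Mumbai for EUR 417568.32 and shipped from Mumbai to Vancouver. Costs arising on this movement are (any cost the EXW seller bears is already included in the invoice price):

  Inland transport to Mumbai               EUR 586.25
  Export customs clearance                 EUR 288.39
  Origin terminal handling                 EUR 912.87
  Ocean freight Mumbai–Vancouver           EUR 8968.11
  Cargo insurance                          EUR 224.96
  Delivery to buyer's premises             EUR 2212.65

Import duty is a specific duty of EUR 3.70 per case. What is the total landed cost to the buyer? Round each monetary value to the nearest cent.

EXW: the seller makes goods available at their premises; the buyer bears all onward costs.
CIF value = EXW price + inland to port + export clearance + origin terminal + freight + insurance = 417568.32 + 586.25 + 288.39 + 912.87 + 8968.11 + 224.96 = 428548.90
Import duty = 2736 × 3.70 = 10123.20
Buyer bears: inland to port 586.25 + export clearance 288.39 + origin terminal 912.87 + freight 8968.11 + insurance 224.96 + delivery 2212.65 + duty 10123.20 = 23316.43
Landed cost = invoice 417568.32 + 23316.43 = 440884.75

Total landed cost: EUR 440884.75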